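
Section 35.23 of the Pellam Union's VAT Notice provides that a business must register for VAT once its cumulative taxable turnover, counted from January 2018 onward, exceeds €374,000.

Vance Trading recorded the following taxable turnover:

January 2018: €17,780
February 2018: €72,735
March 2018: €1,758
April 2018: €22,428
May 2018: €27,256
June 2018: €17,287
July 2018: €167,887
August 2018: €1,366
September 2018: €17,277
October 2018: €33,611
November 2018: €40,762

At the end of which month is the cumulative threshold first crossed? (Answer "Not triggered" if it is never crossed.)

October 2018

Through January 2018: €17,780
Through February 2018: €90,515
Through March 2018: €92,273
Through April 2018: €114,701
Through May 2018: €141,957
Through June 2018: €159,244
Through July 2018: €327,131
Through August 2018: €328,497
Through September 2018: €345,774
Through October 2018: €379,385 ← exceeds threshold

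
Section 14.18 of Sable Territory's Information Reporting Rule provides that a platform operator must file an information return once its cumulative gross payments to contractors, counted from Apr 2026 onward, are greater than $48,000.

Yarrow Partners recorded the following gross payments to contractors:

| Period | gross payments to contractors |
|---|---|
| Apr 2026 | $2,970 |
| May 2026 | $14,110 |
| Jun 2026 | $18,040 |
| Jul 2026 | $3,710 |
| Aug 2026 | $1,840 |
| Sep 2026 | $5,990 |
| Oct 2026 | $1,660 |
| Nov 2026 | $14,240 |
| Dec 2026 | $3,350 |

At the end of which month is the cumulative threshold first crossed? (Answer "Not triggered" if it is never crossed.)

Oct 2026

Through Apr 2026: $2,970
Through May 2026: $17,080
Through Jun 2026: $35,120
Through Jul 2026: $38,830
Through Aug 2026: $40,670
Through Sep 2026: $46,660
Through Oct 2026: $48,320 ← exceeds threshold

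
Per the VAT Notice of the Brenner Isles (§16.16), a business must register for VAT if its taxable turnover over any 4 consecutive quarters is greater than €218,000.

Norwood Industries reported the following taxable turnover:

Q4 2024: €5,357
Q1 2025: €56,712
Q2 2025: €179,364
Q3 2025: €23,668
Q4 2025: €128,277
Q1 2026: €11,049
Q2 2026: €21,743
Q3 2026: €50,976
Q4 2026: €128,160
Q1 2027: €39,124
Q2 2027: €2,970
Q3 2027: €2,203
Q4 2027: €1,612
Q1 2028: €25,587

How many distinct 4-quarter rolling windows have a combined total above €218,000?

5

Q4 2024–Q3 2025: €5,357 + €56,712 + €179,364 + €23,668 = €265,101 (over)
Q1 2025–Q4 2025: €56,712 + €179,364 + €23,668 + €128,277 = €388,021 (over)
Q2 2025–Q1 2026: €179,364 + €23,668 + €128,277 + €11,049 = €342,358 (over)
Q3 2025–Q2 2026: €23,668 + €128,277 + €11,049 + €21,743 = €184,737 (under)
Q4 2025–Q3 2026: €128,277 + €11,049 + €21,743 + €50,976 = €212,045 (under)
Q1 2026–Q4 2026: €11,049 + €21,743 + €50,976 + €128,160 = €211,928 (under)
Q2 2026–Q1 2027: €21,743 + €50,976 + €128,160 + €39,124 = €240,003 (over)
Q3 2026–Q2 2027: €50,976 + €128,160 + €39,124 + €2,970 = €221,230 (over)
Q4 2026–Q3 2027: €128,160 + €39,124 + €2,970 + €2,203 = €172,457 (under)
Q1 2027–Q4 2027: €39,124 + €2,970 + €2,203 + €1,612 = €45,909 (under)
Q2 2027–Q1 2028: €2,970 + €2,203 + €1,612 + €25,587 = €32,372 (under)
5 windows exceed the threshold.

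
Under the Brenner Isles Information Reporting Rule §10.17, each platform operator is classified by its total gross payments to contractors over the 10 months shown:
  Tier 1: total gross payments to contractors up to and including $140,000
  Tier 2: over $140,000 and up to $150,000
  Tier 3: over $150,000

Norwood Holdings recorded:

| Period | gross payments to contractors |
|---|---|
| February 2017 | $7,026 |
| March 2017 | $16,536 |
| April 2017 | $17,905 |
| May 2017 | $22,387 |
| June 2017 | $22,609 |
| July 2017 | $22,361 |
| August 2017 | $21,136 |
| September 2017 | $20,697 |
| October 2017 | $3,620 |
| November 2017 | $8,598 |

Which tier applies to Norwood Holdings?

Tier 3

Total gross payments to contractors: $7,026 + $16,536 + $17,905 + $22,387 + $22,609 + $22,361 + $21,136 + $20,697 + $3,620 + $8,598 = $162,875.
$162,875 > $150,000, so Tier 3 applies.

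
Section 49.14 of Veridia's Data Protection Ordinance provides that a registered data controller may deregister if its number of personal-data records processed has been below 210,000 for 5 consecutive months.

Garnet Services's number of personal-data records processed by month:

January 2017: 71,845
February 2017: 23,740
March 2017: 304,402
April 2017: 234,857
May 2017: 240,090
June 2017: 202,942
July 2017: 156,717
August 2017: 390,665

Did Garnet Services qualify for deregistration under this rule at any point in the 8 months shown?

Months below 210,000: January 2017, February 2017, June 2017, July 2017.
Longest run of consecutive months below the threshold: 2.
2 < 5, so Garnet Services never became eligible.

No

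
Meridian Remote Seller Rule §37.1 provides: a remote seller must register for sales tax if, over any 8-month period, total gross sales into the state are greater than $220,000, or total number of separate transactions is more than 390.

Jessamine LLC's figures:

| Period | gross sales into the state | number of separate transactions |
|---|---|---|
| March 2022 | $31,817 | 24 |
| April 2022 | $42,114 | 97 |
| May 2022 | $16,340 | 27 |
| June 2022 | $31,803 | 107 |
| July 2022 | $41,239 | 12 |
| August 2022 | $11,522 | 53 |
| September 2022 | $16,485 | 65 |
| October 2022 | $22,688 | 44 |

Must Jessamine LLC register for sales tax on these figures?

Yes

Total gross sales into the state: $31,817 + $42,114 + $16,340 + $31,803 + $41,239 + $11,522 + $16,485 + $22,688 = $214,008 (≤ $220,000).
Total number of separate transactions: 24 + 97 + 27 + 107 + 12 + 53 + 65 + 44 = 429 (> 390).
The test is 'or': at least one threshold is exceeded.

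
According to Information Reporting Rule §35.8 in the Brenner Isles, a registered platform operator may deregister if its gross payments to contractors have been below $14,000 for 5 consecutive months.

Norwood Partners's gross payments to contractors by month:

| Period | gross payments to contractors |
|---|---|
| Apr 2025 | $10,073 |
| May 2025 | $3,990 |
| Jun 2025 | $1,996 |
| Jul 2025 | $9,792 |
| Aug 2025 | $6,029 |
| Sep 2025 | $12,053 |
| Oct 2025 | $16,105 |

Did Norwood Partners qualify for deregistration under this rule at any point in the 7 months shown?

Yes

Months below $14,000: Apr 2025, May 2025, Jun 2025, Jul 2025, Aug 2025, Sep 2025.
Longest run of consecutive months below the threshold: 6.
6 ≥ 5, so Norwood Partners became eligible.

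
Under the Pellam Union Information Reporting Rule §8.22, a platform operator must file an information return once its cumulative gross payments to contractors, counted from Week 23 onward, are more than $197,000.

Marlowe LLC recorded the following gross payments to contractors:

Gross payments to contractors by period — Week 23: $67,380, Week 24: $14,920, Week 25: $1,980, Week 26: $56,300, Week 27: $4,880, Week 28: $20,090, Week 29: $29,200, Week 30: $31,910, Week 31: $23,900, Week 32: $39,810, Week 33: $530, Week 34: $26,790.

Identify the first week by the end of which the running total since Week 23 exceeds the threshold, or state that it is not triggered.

Through Week 23: $67,380
Through Week 24: $82,300
Through Week 25: $84,280
Through Week 26: $140,580
Through Week 27: $145,460
Through Week 28: $165,550
Through Week 29: $194,750
Through Week 30: $226,660 ← exceeds threshold

Week 30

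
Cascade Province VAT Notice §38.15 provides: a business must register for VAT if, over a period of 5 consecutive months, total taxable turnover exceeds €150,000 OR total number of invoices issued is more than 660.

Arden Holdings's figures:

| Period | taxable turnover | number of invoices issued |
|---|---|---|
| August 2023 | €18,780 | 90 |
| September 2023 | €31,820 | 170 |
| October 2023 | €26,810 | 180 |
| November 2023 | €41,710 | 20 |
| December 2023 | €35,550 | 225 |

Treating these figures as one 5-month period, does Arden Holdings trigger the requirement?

Yes

Total taxable turnover: €18,780 + €31,820 + €26,810 + €41,710 + €35,550 = €154,670 (> €150,000).
Total number of invoices issued: 90 + 170 + 180 + 20 + 225 = 685 (> 660).
The test is 'or': at least one threshold is exceeded.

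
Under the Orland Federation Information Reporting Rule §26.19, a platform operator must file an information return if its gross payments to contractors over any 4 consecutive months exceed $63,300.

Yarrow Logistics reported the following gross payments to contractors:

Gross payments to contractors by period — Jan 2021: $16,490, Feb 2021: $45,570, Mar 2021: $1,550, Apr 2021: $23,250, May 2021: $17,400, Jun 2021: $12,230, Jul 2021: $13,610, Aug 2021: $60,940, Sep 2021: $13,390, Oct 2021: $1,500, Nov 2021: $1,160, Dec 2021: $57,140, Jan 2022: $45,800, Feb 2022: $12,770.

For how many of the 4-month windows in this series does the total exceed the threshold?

Jan 2021–Apr 2021: $16,490 + $45,570 + $1,550 + $23,250 = $86,860 (over)
Feb 2021–May 2021: $45,570 + $1,550 + $23,250 + $17,400 = $87,770 (over)
Mar 2021–Jun 2021: $1,550 + $23,250 + $17,400 + $12,230 = $54,430 (under)
Apr 2021–Jul 2021: $23,250 + $17,400 + $12,230 + $13,610 = $66,490 (over)
May 2021–Aug 2021: $17,400 + $12,230 + $13,610 + $60,940 = $104,180 (over)
Jun 2021–Sep 2021: $12,230 + $13,610 + $60,940 + $13,390 = $100,170 (over)
Jul 2021–Oct 2021: $13,610 + $60,940 + $13,390 + $1,500 = $89,440 (over)
Aug 2021–Nov 2021: $60,940 + $13,390 + $1,500 + $1,160 = $76,990 (over)
Sep 2021–Dec 2021: $13,390 + $1,500 + $1,160 + $57,140 = $73,190 (over)
Oct 2021–Jan 2022: $1,500 + $1,160 + $57,140 + $45,800 = $105,600 (over)
Nov 2021–Feb 2022: $1,160 + $57,140 + $45,800 + $12,770 = $116,870 (over)
10 windows exceed the threshold.

10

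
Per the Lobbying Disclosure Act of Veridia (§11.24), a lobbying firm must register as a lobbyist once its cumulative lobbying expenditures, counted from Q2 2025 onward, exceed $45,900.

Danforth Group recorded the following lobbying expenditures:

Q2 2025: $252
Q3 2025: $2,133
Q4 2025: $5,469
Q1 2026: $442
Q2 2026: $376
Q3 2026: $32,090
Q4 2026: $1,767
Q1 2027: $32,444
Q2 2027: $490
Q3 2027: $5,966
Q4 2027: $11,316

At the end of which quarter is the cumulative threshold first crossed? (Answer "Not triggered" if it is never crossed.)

Through Q2 2025: $252
Through Q3 2025: $2,385
Through Q4 2025: $7,854
Through Q1 2026: $8,296
Through Q2 2026: $8,672
Through Q3 2026: $40,762
Through Q4 2026: $42,529
Through Q1 2027: $74,973 ← exceeds threshold

Q1 2027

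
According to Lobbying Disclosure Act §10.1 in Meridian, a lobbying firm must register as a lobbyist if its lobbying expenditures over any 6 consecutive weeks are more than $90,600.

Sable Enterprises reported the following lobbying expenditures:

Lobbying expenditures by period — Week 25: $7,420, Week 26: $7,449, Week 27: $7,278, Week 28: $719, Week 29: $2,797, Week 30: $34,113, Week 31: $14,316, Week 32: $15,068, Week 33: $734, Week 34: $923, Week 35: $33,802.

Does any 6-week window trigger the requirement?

Week 25–Week 30: $7,420 + $7,449 + $7,278 + $719 + $2,797 + $34,113 = $59,776 (under)
Week 26–Week 31: $7,449 + $7,278 + $719 + $2,797 + $34,113 + $14,316 = $66,672 (under)
Week 27–Week 32: $7,278 + $719 + $2,797 + $34,113 + $14,316 + $15,068 = $74,291 (under)
Week 28–Week 33: $719 + $2,797 + $34,113 + $14,316 + $15,068 + $734 = $67,747 (under)
Week 29–Week 34: $2,797 + $34,113 + $14,316 + $15,068 + $734 + $923 = $67,951 (under)
Week 30–Week 35: $34,113 + $14,316 + $15,068 + $734 + $923 + $33,802 = $98,956 (over)
At least one window exceeds $90,600.

Yes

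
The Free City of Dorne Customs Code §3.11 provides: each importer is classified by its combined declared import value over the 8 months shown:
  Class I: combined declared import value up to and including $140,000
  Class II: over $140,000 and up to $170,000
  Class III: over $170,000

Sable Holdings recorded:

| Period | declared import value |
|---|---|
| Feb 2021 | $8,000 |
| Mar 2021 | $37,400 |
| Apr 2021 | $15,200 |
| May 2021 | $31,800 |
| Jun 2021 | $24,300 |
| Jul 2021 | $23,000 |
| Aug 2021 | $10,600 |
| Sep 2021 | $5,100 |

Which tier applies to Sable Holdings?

Class II

Combined declared import value: $8,000 + $37,400 + $15,200 + $31,800 + $24,300 + $23,000 + $10,600 + $5,100 = $155,400.
$140,000 < $155,400 ≤ $170,000, so Class II applies.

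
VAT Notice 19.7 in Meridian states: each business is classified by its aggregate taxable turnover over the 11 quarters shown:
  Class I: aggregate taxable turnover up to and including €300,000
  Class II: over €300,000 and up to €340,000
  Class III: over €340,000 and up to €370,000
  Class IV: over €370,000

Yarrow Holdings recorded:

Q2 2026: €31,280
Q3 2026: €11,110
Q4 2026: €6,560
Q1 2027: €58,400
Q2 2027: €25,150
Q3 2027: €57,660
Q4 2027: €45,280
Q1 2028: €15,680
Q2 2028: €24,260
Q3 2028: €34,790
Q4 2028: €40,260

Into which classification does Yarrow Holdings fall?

Aggregate taxable turnover: €31,280 + €11,110 + €6,560 + €58,400 + €25,150 + €57,660 + €45,280 + €15,680 + €24,260 + €34,790 + €40,260 = €350,430.
€340,000 < €350,430 ≤ €370,000, so Class III applies.

Class III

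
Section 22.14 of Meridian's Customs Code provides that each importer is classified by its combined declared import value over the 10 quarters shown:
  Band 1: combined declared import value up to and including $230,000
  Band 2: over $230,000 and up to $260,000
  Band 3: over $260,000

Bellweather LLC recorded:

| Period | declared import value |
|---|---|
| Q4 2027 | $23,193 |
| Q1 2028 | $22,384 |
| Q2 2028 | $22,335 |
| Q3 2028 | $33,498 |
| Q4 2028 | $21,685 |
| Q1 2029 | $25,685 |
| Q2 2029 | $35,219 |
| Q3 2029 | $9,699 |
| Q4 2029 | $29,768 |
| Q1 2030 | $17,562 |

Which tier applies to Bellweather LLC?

Band 2

Combined declared import value: $23,193 + $22,384 + $22,335 + $33,498 + $21,685 + $25,685 + $35,219 + $9,699 + $29,768 + $17,562 = $241,028.
$230,000 < $241,028 ≤ $260,000, so Band 2 applies.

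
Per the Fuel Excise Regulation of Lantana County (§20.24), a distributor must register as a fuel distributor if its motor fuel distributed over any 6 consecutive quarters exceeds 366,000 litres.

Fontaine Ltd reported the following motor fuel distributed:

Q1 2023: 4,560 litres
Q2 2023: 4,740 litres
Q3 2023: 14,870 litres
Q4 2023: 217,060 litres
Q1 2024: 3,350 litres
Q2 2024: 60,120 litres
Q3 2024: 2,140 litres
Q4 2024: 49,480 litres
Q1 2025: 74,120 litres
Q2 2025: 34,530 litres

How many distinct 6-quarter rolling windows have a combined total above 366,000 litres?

Q1 2023–Q2 2024: 4,560 litres + 4,740 litres + 14,870 litres + 217,060 litres + 3,350 litres + 60,120 litres = 304,700 litres (under)
Q2 2023–Q3 2024: 4,740 litres + 14,870 litres + 217,060 litres + 3,350 litres + 60,120 litres + 2,140 litres = 302,280 litres (under)
Q3 2023–Q4 2024: 14,870 litres + 217,060 litres + 3,350 litres + 60,120 litres + 2,140 litres + 49,480 litres = 347,020 litres (under)
Q4 2023–Q1 2025: 217,060 litres + 3,350 litres + 60,120 litres + 2,140 litres + 49,480 litres + 74,120 litres = 406,270 litres (over)
Q1 2024–Q2 2025: 3,350 litres + 60,120 litres + 2,140 litres + 49,480 litres + 74,120 litres + 34,530 litres = 223,740 litres (under)
1 window exceeds the threshold.

1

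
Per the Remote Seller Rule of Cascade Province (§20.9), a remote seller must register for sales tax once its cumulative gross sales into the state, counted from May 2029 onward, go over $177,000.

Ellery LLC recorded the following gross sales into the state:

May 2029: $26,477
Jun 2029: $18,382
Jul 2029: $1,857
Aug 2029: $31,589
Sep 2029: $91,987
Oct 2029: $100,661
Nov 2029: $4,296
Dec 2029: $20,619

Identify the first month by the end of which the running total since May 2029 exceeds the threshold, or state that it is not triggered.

Oct 2029

Through May 2029: $26,477
Through Jun 2029: $44,859
Through Jul 2029: $46,716
Through Aug 2029: $78,305
Through Sep 2029: $170,292
Through Oct 2029: $270,953 ← exceeds threshold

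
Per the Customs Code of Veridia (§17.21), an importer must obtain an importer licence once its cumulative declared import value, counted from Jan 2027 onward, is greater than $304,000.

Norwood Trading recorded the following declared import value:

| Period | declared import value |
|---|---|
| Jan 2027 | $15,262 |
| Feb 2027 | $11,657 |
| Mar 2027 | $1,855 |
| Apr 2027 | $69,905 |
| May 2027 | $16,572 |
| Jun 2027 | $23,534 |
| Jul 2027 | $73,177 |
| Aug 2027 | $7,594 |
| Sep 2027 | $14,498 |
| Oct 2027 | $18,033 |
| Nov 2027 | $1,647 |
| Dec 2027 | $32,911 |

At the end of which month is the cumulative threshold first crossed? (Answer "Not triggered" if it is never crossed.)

Not triggered

Through Jan 2027: $15,262
Through Feb 2027: $26,919
Through Mar 2027: $28,774
Through Apr 2027: $98,679
Through May 2027: $115,251
Through Jun 2027: $138,785
Through Jul 2027: $211,962
Through Aug 2027: $219,556
Through Sep 2027: $234,054
Through Oct 2027: $252,087
Through Nov 2027: $253,734
Through Dec 2027: $286,645
Final cumulative total $286,645 ≤ $304,000; the threshold is never exceeded.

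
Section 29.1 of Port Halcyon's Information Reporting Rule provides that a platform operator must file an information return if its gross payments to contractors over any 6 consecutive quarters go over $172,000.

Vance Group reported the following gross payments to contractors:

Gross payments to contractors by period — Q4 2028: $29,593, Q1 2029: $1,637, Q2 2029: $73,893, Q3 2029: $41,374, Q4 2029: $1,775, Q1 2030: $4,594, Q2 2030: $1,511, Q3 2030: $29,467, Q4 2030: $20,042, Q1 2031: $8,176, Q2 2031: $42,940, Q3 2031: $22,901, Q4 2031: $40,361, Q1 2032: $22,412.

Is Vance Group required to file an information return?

No

Q4 2028–Q1 2030: $29,593 + $1,637 + $73,893 + $41,374 + $1,775 + $4,594 = $152,866 (under)
Q1 2029–Q2 2030: $1,637 + $73,893 + $41,374 + $1,775 + $4,594 + $1,511 = $124,784 (under)
Q2 2029–Q3 2030: $73,893 + $41,374 + $1,775 + $4,594 + $1,511 + $29,467 = $152,614 (under)
Q3 2029–Q4 2030: $41,374 + $1,775 + $4,594 + $1,511 + $29,467 + $20,042 = $98,763 (under)
Q4 2029–Q1 2031: $1,775 + $4,594 + $1,511 + $29,467 + $20,042 + $8,176 = $65,565 (under)
Q1 2030–Q2 2031: $4,594 + $1,511 + $29,467 + $20,042 + $8,176 + $42,940 = $106,730 (under)
Q2 2030–Q3 2031: $1,511 + $29,467 + $20,042 + $8,176 + $42,940 + $22,901 = $125,037 (under)
Q3 2030–Q4 2031: $29,467 + $20,042 + $8,176 + $42,940 + $22,901 + $40,361 = $163,887 (under)
Q4 2030–Q1 2032: $20,042 + $8,176 + $42,940 + $22,901 + $40,361 + $22,412 = $156,832 (under)
No window exceeds $172,000.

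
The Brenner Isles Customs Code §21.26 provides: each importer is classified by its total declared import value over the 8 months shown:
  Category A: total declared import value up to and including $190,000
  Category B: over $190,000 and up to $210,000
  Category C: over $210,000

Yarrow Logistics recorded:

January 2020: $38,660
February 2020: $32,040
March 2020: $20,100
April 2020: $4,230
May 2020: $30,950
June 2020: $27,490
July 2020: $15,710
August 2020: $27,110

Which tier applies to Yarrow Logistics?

Category B

Total declared import value: $38,660 + $32,040 + $20,100 + $4,230 + $30,950 + $27,490 + $15,710 + $27,110 = $196,290.
$190,000 < $196,290 ≤ $210,000, so Category B applies.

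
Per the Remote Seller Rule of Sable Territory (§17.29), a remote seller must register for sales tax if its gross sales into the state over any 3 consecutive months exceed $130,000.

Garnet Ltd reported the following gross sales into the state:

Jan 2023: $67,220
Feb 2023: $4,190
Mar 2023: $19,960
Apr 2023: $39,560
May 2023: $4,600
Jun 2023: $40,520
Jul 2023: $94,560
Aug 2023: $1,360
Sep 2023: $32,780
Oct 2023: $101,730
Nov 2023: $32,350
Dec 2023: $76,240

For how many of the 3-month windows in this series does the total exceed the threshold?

5

Jan 2023–Mar 2023: $67,220 + $4,190 + $19,960 = $91,370 (under)
Feb 2023–Apr 2023: $4,190 + $19,960 + $39,560 = $63,710 (under)
Mar 2023–May 2023: $19,960 + $39,560 + $4,600 = $64,120 (under)
Apr 2023–Jun 2023: $39,560 + $4,600 + $40,520 = $84,680 (under)
May 2023–Jul 2023: $4,600 + $40,520 + $94,560 = $139,680 (over)
Jun 2023–Aug 2023: $40,520 + $94,560 + $1,360 = $136,440 (over)
Jul 2023–Sep 2023: $94,560 + $1,360 + $32,780 = $128,700 (under)
Aug 2023–Oct 2023: $1,360 + $32,780 + $101,730 = $135,870 (over)
Sep 2023–Nov 2023: $32,780 + $101,730 + $32,350 = $166,860 (over)
Oct 2023–Dec 2023: $101,730 + $32,350 + $76,240 = $210,320 (over)
5 windows exceed the threshold.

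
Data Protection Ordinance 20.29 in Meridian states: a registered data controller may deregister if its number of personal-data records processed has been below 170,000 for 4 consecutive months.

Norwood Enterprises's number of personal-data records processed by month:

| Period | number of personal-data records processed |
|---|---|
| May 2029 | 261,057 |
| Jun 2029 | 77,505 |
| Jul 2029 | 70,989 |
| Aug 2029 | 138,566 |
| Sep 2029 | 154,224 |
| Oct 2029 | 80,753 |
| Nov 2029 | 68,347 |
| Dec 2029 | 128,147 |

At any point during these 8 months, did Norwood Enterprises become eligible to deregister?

Months below 170,000: Jun 2029, Jul 2029, Aug 2029, Sep 2029, Oct 2029, Nov 2029, Dec 2029.
Longest run of consecutive months below the threshold: 7.
7 ≥ 4, so Norwood Enterprises became eligible.

Yes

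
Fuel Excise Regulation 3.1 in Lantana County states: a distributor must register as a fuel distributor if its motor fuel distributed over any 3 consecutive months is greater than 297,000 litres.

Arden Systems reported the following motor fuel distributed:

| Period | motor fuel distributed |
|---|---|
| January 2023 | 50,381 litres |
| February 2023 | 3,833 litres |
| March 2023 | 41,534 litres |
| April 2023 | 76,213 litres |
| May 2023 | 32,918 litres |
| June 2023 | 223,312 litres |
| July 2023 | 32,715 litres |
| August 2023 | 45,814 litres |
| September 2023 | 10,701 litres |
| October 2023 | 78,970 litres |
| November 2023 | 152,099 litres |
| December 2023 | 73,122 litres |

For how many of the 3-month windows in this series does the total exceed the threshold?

January 2023–March 2023: 50,381 litres + 3,833 litres + 41,534 litres = 95,748 litres (under)
February 2023–April 2023: 3,833 litres + 41,534 litres + 76,213 litres = 121,580 litres (under)
March 2023–May 2023: 41,534 litres + 76,213 litres + 32,918 litres = 150,665 litres (under)
April 2023–June 2023: 76,213 litres + 32,918 litres + 223,312 litres = 332,443 litres (over)
May 2023–July 2023: 32,918 litres + 223,312 litres + 32,715 litres = 288,945 litres (under)
June 2023–August 2023: 223,312 litres + 32,715 litres + 45,814 litres = 301,841 litres (over)
July 2023–September 2023: 32,715 litres + 45,814 litres + 10,701 litres = 89,230 litres (under)
August 2023–October 2023: 45,814 litres + 10,701 litres + 78,970 litres = 135,485 litres (under)
September 2023–November 2023: 10,701 litres + 78,970 litres + 152,099 litres = 241,770 litres (under)
October 2023–December 2023: 78,970 litres + 152,099 litres + 73,122 litres = 304,191 litres (over)
3 windows exceed the threshold.

3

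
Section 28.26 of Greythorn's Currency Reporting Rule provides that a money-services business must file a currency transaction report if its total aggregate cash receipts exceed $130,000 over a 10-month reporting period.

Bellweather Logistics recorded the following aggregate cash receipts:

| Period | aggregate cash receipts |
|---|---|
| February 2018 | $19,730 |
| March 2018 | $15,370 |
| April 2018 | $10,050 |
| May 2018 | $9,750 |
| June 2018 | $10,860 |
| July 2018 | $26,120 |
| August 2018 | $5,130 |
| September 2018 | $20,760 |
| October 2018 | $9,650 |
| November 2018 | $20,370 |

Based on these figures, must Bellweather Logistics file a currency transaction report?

Yes

Total aggregate cash receipts: $19,730 + $15,370 + $10,050 + $9,750 + $10,860 + $26,120 + $5,130 + $20,760 + $9,650 + $20,370 = $147,790.
$147,790 > $130,000, so the threshold is exceeded.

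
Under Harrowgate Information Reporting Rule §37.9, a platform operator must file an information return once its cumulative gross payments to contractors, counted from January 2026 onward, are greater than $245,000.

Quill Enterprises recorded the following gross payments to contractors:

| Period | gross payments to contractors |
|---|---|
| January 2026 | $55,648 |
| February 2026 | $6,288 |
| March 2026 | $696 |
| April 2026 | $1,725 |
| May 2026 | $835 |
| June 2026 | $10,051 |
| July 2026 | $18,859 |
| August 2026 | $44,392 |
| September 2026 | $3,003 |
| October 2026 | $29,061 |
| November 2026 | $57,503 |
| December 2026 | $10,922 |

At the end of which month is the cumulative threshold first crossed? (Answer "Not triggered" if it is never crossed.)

Through January 2026: $55,648
Through February 2026: $61,936
Through March 2026: $62,632
Through April 2026: $64,357
Through May 2026: $65,192
Through June 2026: $75,243
Through July 2026: $94,102
Through August 2026: $138,494
Through September 2026: $141,497
Through October 2026: $170,558
Through November 2026: $228,061
Through December 2026: $238,983
Final cumulative total $238,983 ≤ $245,000; the threshold is never exceeded.

Not triggered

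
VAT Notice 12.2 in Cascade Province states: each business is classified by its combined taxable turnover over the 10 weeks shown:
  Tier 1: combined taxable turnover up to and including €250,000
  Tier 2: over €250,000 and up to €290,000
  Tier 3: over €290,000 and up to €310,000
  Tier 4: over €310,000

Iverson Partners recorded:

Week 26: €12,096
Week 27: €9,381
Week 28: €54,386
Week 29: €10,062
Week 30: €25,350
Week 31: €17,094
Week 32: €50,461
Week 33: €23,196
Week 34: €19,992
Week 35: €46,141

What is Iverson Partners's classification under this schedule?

Combined taxable turnover: €12,096 + €9,381 + €54,386 + €10,062 + €25,350 + €17,094 + €50,461 + €23,196 + €19,992 + €46,141 = €268,159.
€250,000 < €268,159 ≤ €290,000, so Tier 2 applies.

Tier 2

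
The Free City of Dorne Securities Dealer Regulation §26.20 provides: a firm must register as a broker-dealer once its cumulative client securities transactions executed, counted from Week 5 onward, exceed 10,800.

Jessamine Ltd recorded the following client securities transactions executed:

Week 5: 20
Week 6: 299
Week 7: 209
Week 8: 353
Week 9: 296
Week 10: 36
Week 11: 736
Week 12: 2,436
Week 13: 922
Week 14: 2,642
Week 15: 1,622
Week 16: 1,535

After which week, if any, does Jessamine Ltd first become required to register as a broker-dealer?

Through Week 5: 20
Through Week 6: 319
Through Week 7: 528
Through Week 8: 881
Through Week 9: 1,177
Through Week 10: 1,213
Through Week 11: 1,949
Through Week 12: 4,385
Through Week 13: 5,307
Through Week 14: 7,949
Through Week 15: 9,571
Through Week 16: 11,106 ← exceeds threshold

Week 16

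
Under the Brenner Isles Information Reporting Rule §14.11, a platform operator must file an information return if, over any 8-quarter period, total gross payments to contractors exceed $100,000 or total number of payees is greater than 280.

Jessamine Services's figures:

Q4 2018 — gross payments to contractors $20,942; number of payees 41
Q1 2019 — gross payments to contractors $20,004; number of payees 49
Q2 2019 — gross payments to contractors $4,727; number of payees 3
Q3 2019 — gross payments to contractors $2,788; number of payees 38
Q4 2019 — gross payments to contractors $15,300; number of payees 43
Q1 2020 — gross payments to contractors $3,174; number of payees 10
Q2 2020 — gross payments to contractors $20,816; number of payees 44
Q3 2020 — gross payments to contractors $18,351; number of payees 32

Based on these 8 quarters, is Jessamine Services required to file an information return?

Yes

Total gross payments to contractors: $20,942 + $20,004 + $4,727 + $2,788 + $15,300 + $3,174 + $20,816 + $18,351 = $106,102 (> $100,000).
Total number of payees: 41 + 49 + 3 + 38 + 43 + 10 + 44 + 32 = 260 (≤ 280).
The test is 'or': at least one threshold is exceeded.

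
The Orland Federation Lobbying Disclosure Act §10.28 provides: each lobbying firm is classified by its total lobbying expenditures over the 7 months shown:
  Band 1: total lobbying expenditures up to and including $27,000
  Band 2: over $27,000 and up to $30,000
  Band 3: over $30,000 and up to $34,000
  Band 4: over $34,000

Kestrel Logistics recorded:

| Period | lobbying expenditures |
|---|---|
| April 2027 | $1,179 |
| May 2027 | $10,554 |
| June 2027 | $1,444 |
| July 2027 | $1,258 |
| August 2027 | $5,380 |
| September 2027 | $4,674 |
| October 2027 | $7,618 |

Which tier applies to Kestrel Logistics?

Band 3

Total lobbying expenditures: $1,179 + $10,554 + $1,444 + $1,258 + $5,380 + $4,674 + $7,618 = $32,107.
$30,000 < $32,107 ≤ $34,000, so Band 3 applies.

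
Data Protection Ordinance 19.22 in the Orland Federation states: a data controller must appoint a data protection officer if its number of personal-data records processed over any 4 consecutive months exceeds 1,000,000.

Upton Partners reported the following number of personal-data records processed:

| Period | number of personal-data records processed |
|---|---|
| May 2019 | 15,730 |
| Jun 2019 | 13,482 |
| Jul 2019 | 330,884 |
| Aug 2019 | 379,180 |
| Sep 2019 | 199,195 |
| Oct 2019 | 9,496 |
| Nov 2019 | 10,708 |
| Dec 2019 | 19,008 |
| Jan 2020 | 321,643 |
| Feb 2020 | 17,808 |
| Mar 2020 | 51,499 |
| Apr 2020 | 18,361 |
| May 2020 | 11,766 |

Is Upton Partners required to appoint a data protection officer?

No

May 2019–Aug 2019: 15,730 + 13,482 + 330,884 + 379,180 = 739,276 (under)
Jun 2019–Sep 2019: 13,482 + 330,884 + 379,180 + 199,195 = 922,741 (under)
Jul 2019–Oct 2019: 330,884 + 379,180 + 199,195 + 9,496 = 918,755 (under)
Aug 2019–Nov 2019: 379,180 + 199,195 + 9,496 + 10,708 = 598,579 (under)
Sep 2019–Dec 2019: 199,195 + 9,496 + 10,708 + 19,008 = 238,407 (under)
Oct 2019–Jan 2020: 9,496 + 10,708 + 19,008 + 321,643 = 360,855 (under)
Nov 2019–Feb 2020: 10,708 + 19,008 + 321,643 + 17,808 = 369,167 (under)
Dec 2019–Mar 2020: 19,008 + 321,643 + 17,808 + 51,499 = 409,958 (under)
Jan 2020–Apr 2020: 321,643 + 17,808 + 51,499 + 18,361 = 409,311 (under)
Feb 2020–May 2020: 17,808 + 51,499 + 18,361 + 11,766 = 99,434 (under)
No window exceeds 1,000,000.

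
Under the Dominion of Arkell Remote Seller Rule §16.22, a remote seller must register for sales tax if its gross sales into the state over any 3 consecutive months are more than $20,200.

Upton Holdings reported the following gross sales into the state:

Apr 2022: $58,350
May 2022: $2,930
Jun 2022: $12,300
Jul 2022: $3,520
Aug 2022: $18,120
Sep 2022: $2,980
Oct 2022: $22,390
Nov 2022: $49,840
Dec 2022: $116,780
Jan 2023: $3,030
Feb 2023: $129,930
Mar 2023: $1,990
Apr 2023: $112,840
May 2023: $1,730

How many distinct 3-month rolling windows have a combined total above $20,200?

11

Apr 2022–Jun 2022: $58,350 + $2,930 + $12,300 = $73,580 (over)
May 2022–Jul 2022: $2,930 + $12,300 + $3,520 = $18,750 (under)
Jun 2022–Aug 2022: $12,300 + $3,520 + $18,120 = $33,940 (over)
Jul 2022–Sep 2022: $3,520 + $18,120 + $2,980 = $24,620 (over)
Aug 2022–Oct 2022: $18,120 + $2,980 + $22,390 = $43,490 (over)
Sep 2022–Nov 2022: $2,980 + $22,390 + $49,840 = $75,210 (over)
Oct 2022–Dec 2022: $22,390 + $49,840 + $116,780 = $189,010 (over)
Nov 2022–Jan 2023: $49,840 + $116,780 + $3,030 = $169,650 (over)
Dec 2022–Feb 2023: $116,780 + $3,030 + $129,930 = $249,740 (over)
Jan 2023–Mar 2023: $3,030 + $129,930 + $1,990 = $134,950 (over)
Feb 2023–Apr 2023: $129,930 + $1,990 + $112,840 = $244,760 (over)
Mar 2023–May 2023: $1,990 + $112,840 + $1,730 = $116,560 (over)
11 windows exceed the threshold.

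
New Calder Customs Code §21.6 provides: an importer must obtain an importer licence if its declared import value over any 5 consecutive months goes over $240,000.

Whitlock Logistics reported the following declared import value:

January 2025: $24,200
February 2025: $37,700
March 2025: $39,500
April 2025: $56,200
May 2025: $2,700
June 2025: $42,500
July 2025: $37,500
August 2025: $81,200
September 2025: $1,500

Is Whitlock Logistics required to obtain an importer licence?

January 2025–May 2025: $24,200 + $37,700 + $39,500 + $56,200 + $2,700 = $160,300 (under)
February 2025–June 2025: $37,700 + $39,500 + $56,200 + $2,700 + $42,500 = $178,600 (under)
March 2025–July 2025: $39,500 + $56,200 + $2,700 + $42,500 + $37,500 = $178,400 (under)
April 2025–August 2025: $56,200 + $2,700 + $42,500 + $37,500 + $81,200 = $220,100 (under)
May 2025–September 2025: $2,700 + $42,500 + $37,500 + $81,200 + $1,500 = $165,400 (under)
No window exceeds $240,000.

No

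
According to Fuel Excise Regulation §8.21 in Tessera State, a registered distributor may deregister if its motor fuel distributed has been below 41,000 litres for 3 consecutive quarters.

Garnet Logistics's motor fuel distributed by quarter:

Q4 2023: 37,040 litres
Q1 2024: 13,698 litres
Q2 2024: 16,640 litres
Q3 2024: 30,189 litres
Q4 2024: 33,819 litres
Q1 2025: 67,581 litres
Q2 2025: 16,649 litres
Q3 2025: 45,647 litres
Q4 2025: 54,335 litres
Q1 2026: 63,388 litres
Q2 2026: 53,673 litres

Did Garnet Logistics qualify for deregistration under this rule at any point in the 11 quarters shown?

Quarters below 41,000 litres: Q4 2023, Q1 2024, Q2 2024, Q3 2024, Q4 2024, Q2 2025.
Longest run of consecutive quarters below the threshold: 5.
5 ≥ 3, so Garnet Logistics became eligible.

Yes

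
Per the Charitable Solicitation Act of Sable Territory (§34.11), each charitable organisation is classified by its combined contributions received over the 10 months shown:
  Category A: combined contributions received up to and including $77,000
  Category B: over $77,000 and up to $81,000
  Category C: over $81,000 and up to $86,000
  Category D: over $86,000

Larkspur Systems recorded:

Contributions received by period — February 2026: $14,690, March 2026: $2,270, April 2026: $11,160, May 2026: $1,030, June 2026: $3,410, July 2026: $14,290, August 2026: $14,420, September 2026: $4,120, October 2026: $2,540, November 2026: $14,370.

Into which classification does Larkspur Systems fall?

Category C

Combined contributions received: $14,690 + $2,270 + $11,160 + $1,030 + $3,410 + $14,290 + $14,420 + $4,120 + $2,540 + $14,370 = $82,300.
$81,000 < $82,300 ≤ $86,000, so Category C applies.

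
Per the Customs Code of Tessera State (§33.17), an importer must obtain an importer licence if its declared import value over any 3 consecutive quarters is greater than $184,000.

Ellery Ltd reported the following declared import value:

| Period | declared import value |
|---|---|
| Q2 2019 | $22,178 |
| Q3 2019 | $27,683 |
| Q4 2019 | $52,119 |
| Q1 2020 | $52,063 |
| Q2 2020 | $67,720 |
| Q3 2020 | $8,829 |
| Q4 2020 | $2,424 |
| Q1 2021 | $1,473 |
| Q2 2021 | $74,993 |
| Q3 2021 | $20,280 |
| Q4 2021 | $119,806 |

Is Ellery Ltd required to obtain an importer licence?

Q2 2019–Q4 2019: $22,178 + $27,683 + $52,119 = $101,980 (under)
Q3 2019–Q1 2020: $27,683 + $52,119 + $52,063 = $131,865 (under)
Q4 2019–Q2 2020: $52,119 + $52,063 + $67,720 = $171,902 (under)
Q1 2020–Q3 2020: $52,063 + $67,720 + $8,829 = $128,612 (under)
Q2 2020–Q4 2020: $67,720 + $8,829 + $2,424 = $78,973 (under)
Q3 2020–Q1 2021: $8,829 + $2,424 + $1,473 = $12,726 (under)
Q4 2020–Q2 2021: $2,424 + $1,473 + $74,993 = $78,890 (under)
Q1 2021–Q3 2021: $1,473 + $74,993 + $20,280 = $96,746 (under)
Q2 2021–Q4 2021: $74,993 + $20,280 + $119,806 = $215,079 (over)
At least one window exceeds $184,000.

Yes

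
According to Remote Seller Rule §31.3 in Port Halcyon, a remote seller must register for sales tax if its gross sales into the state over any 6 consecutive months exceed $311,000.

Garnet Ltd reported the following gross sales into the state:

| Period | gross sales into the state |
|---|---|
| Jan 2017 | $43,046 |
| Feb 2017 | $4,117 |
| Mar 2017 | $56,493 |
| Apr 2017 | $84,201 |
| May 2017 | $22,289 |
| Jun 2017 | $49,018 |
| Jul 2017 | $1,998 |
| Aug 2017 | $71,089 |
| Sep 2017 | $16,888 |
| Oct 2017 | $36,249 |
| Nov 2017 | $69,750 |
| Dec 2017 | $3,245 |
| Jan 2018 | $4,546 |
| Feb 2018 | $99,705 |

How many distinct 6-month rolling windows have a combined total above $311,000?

Jan 2017–Jun 2017: $43,046 + $4,117 + $56,493 + $84,201 + $22,289 + $49,018 = $259,164 (under)
Feb 2017–Jul 2017: $4,117 + $56,493 + $84,201 + $22,289 + $49,018 + $1,998 = $218,116 (under)
Mar 2017–Aug 2017: $56,493 + $84,201 + $22,289 + $49,018 + $1,998 + $71,089 = $285,088 (under)
Apr 2017–Sep 2017: $84,201 + $22,289 + $49,018 + $1,998 + $71,089 + $16,888 = $245,483 (under)
May 2017–Oct 2017: $22,289 + $49,018 + $1,998 + $71,089 + $16,888 + $36,249 = $197,531 (under)
Jun 2017–Nov 2017: $49,018 + $1,998 + $71,089 + $16,888 + $36,249 + $69,750 = $244,992 (under)
Jul 2017–Dec 2017: $1,998 + $71,089 + $16,888 + $36,249 + $69,750 + $3,245 = $199,219 (under)
Aug 2017–Jan 2018: $71,089 + $16,888 + $36,249 + $69,750 + $3,245 + $4,546 = $201,767 (under)
Sep 2017–Feb 2018: $16,888 + $36,249 + $69,750 + $3,245 + $4,546 + $99,705 = $230,383 (under)
0 windows exceed the threshold.

0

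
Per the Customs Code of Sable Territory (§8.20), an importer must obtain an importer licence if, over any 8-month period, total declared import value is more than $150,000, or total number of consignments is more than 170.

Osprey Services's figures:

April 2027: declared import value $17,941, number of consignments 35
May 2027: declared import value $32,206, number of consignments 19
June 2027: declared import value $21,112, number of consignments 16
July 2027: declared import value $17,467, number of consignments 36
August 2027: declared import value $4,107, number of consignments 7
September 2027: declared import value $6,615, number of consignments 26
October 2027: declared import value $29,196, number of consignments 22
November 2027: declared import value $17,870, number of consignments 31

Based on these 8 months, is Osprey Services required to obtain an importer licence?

Yes

Total declared import value: $17,941 + $32,206 + $21,112 + $17,467 + $4,107 + $6,615 + $29,196 + $17,870 = $146,514 (≤ $150,000).
Total number of consignments: 35 + 19 + 16 + 36 + 7 + 26 + 22 + 31 = 192 (> 170).
The test is 'or': at least one threshold is exceeded.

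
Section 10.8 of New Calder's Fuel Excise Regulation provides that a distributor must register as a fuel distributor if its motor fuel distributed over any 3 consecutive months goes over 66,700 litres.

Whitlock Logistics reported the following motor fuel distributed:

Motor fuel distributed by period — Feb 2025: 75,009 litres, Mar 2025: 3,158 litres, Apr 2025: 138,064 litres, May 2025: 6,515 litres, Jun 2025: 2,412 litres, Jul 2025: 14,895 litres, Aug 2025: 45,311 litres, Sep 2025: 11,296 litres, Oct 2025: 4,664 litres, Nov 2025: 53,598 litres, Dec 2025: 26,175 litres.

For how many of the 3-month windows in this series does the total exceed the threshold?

6

Feb 2025–Apr 2025: 75,009 litres + 3,158 litres + 138,064 litres = 216,231 litres (over)
Mar 2025–May 2025: 3,158 litres + 138,064 litres + 6,515 litres = 147,737 litres (over)
Apr 2025–Jun 2025: 138,064 litres + 6,515 litres + 2,412 litres = 146,991 litres (over)
May 2025–Jul 2025: 6,515 litres + 2,412 litres + 14,895 litres = 23,822 litres (under)
Jun 2025–Aug 2025: 2,412 litres + 14,895 litres + 45,311 litres = 62,618 litres (under)
Jul 2025–Sep 2025: 14,895 litres + 45,311 litres + 11,296 litres = 71,502 litres (over)
Aug 2025–Oct 2025: 45,311 litres + 11,296 litres + 4,664 litres = 61,271 litres (under)
Sep 2025–Nov 2025: 11,296 litres + 4,664 litres + 53,598 litres = 69,558 litres (over)
Oct 2025–Dec 2025: 4,664 litres + 53,598 litres + 26,175 litres = 84,437 litres (over)
6 windows exceed the threshold.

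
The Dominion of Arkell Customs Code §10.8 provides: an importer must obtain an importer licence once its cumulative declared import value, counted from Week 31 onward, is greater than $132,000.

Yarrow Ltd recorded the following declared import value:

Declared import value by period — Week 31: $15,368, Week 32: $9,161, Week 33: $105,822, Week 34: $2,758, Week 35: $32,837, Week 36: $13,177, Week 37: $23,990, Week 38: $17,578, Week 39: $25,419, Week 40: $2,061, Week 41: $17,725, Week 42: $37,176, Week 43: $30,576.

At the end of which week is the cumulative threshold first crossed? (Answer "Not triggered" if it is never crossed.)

Week 34

Through Week 31: $15,368
Through Week 32: $24,529
Through Week 33: $130,351
Through Week 34: $133,109 ← exceeds threshold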